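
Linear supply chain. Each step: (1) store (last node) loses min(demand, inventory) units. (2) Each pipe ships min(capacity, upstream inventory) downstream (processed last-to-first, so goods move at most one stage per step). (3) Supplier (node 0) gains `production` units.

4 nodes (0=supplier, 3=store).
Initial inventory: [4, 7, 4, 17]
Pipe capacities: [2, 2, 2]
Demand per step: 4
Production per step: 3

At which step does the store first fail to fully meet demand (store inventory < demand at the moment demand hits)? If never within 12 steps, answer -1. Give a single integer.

Step 1: demand=4,sold=4 ship[2->3]=2 ship[1->2]=2 ship[0->1]=2 prod=3 -> [5 7 4 15]
Step 2: demand=4,sold=4 ship[2->3]=2 ship[1->2]=2 ship[0->1]=2 prod=3 -> [6 7 4 13]
Step 3: demand=4,sold=4 ship[2->3]=2 ship[1->2]=2 ship[0->1]=2 prod=3 -> [7 7 4 11]
Step 4: demand=4,sold=4 ship[2->3]=2 ship[1->2]=2 ship[0->1]=2 prod=3 -> [8 7 4 9]
Step 5: demand=4,sold=4 ship[2->3]=2 ship[1->2]=2 ship[0->1]=2 prod=3 -> [9 7 4 7]
Step 6: demand=4,sold=4 ship[2->3]=2 ship[1->2]=2 ship[0->1]=2 prod=3 -> [10 7 4 5]
Step 7: demand=4,sold=4 ship[2->3]=2 ship[1->2]=2 ship[0->1]=2 prod=3 -> [11 7 4 3]
Step 8: demand=4,sold=3 ship[2->3]=2 ship[1->2]=2 ship[0->1]=2 prod=3 -> [12 7 4 2]
Step 9: demand=4,sold=2 ship[2->3]=2 ship[1->2]=2 ship[0->1]=2 prod=3 -> [13 7 4 2]
Step 10: demand=4,sold=2 ship[2->3]=2 ship[1->2]=2 ship[0->1]=2 prod=3 -> [14 7 4 2]
Step 11: demand=4,sold=2 ship[2->3]=2 ship[1->2]=2 ship[0->1]=2 prod=3 -> [15 7 4 2]
Step 12: demand=4,sold=2 ship[2->3]=2 ship[1->2]=2 ship[0->1]=2 prod=3 -> [16 7 4 2]
First stockout at step 8

8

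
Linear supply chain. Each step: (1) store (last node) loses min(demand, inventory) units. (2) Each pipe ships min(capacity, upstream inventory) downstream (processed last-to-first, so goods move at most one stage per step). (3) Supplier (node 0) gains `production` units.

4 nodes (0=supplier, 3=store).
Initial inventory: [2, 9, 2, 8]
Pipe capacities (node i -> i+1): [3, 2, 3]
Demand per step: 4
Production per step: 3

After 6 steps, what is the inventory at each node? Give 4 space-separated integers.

Step 1: demand=4,sold=4 ship[2->3]=2 ship[1->2]=2 ship[0->1]=2 prod=3 -> inv=[3 9 2 6]
Step 2: demand=4,sold=4 ship[2->3]=2 ship[1->2]=2 ship[0->1]=3 prod=3 -> inv=[3 10 2 4]
Step 3: demand=4,sold=4 ship[2->3]=2 ship[1->2]=2 ship[0->1]=3 prod=3 -> inv=[3 11 2 2]
Step 4: demand=4,sold=2 ship[2->3]=2 ship[1->2]=2 ship[0->1]=3 prod=3 -> inv=[3 12 2 2]
Step 5: demand=4,sold=2 ship[2->3]=2 ship[1->2]=2 ship[0->1]=3 prod=3 -> inv=[3 13 2 2]
Step 6: demand=4,sold=2 ship[2->3]=2 ship[1->2]=2 ship[0->1]=3 prod=3 -> inv=[3 14 2 2]

3 14 2 2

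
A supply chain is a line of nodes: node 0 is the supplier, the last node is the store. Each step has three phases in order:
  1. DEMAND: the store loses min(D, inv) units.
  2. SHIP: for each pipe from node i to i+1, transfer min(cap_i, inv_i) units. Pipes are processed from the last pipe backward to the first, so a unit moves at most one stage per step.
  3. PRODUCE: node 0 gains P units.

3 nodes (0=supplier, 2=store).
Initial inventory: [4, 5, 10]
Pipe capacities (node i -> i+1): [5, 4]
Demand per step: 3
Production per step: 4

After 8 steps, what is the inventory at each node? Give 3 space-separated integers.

Step 1: demand=3,sold=3 ship[1->2]=4 ship[0->1]=4 prod=4 -> inv=[4 5 11]
Step 2: demand=3,sold=3 ship[1->2]=4 ship[0->1]=4 prod=4 -> inv=[4 5 12]
Step 3: demand=3,sold=3 ship[1->2]=4 ship[0->1]=4 prod=4 -> inv=[4 5 13]
Step 4: demand=3,sold=3 ship[1->2]=4 ship[0->1]=4 prod=4 -> inv=[4 5 14]
Step 5: demand=3,sold=3 ship[1->2]=4 ship[0->1]=4 prod=4 -> inv=[4 5 15]
Step 6: demand=3,sold=3 ship[1->2]=4 ship[0->1]=4 prod=4 -> inv=[4 5 16]
Step 7: demand=3,sold=3 ship[1->2]=4 ship[0->1]=4 prod=4 -> inv=[4 5 17]
Step 8: demand=3,sold=3 ship[1->2]=4 ship[0->1]=4 prod=4 -> inv=[4 5 18]

4 5 18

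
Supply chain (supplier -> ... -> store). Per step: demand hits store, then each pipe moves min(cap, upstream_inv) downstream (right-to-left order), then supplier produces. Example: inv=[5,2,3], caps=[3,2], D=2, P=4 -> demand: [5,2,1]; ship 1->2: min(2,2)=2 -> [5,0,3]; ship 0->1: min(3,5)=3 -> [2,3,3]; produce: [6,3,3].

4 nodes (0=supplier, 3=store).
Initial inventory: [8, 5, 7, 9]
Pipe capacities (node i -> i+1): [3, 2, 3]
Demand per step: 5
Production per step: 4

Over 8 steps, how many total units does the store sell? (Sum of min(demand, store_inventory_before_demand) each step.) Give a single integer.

Step 1: sold=5 (running total=5) -> [9 6 6 7]
Step 2: sold=5 (running total=10) -> [10 7 5 5]
Step 3: sold=5 (running total=15) -> [11 8 4 3]
Step 4: sold=3 (running total=18) -> [12 9 3 3]
Step 5: sold=3 (running total=21) -> [13 10 2 3]
Step 6: sold=3 (running total=24) -> [14 11 2 2]
Step 7: sold=2 (running total=26) -> [15 12 2 2]
Step 8: sold=2 (running total=28) -> [16 13 2 2]

Answer: 28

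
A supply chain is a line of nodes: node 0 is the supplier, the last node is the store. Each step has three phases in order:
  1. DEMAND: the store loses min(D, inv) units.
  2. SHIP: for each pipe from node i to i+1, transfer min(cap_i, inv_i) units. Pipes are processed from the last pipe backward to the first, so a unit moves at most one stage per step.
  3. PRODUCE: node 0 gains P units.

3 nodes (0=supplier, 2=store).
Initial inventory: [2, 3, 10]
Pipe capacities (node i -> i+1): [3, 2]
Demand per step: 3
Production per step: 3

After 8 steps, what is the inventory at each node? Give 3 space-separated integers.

Step 1: demand=3,sold=3 ship[1->2]=2 ship[0->1]=2 prod=3 -> inv=[3 3 9]
Step 2: demand=3,sold=3 ship[1->2]=2 ship[0->1]=3 prod=3 -> inv=[3 4 8]
Step 3: demand=3,sold=3 ship[1->2]=2 ship[0->1]=3 prod=3 -> inv=[3 5 7]
Step 4: demand=3,sold=3 ship[1->2]=2 ship[0->1]=3 prod=3 -> inv=[3 6 6]
Step 5: demand=3,sold=3 ship[1->2]=2 ship[0->1]=3 prod=3 -> inv=[3 7 5]
Step 6: demand=3,sold=3 ship[1->2]=2 ship[0->1]=3 prod=3 -> inv=[3 8 4]
Step 7: demand=3,sold=3 ship[1->2]=2 ship[0->1]=3 prod=3 -> inv=[3 9 3]
Step 8: demand=3,sold=3 ship[1->2]=2 ship[0->1]=3 prod=3 -> inv=[3 10 2]

3 10 2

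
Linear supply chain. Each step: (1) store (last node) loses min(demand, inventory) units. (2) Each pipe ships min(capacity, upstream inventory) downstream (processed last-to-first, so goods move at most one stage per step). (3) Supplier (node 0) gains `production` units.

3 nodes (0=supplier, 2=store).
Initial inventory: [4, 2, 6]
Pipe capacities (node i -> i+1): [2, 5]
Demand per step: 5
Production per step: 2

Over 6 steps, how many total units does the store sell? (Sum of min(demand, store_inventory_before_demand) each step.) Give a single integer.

Answer: 16

Derivation:
Step 1: sold=5 (running total=5) -> [4 2 3]
Step 2: sold=3 (running total=8) -> [4 2 2]
Step 3: sold=2 (running total=10) -> [4 2 2]
Step 4: sold=2 (running total=12) -> [4 2 2]
Step 5: sold=2 (running total=14) -> [4 2 2]
Step 6: sold=2 (running total=16) -> [4 2 2]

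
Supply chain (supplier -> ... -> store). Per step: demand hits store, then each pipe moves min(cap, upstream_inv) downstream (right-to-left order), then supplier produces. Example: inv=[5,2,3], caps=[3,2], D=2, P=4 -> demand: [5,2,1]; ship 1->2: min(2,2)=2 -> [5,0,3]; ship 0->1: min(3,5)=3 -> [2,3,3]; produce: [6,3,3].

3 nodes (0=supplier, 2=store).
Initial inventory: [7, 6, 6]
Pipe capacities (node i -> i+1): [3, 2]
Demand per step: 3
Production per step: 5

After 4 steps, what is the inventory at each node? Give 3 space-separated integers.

Step 1: demand=3,sold=3 ship[1->2]=2 ship[0->1]=3 prod=5 -> inv=[9 7 5]
Step 2: demand=3,sold=3 ship[1->2]=2 ship[0->1]=3 prod=5 -> inv=[11 8 4]
Step 3: demand=3,sold=3 ship[1->2]=2 ship[0->1]=3 prod=5 -> inv=[13 9 3]
Step 4: demand=3,sold=3 ship[1->2]=2 ship[0->1]=3 prod=5 -> inv=[15 10 2]

15 10 2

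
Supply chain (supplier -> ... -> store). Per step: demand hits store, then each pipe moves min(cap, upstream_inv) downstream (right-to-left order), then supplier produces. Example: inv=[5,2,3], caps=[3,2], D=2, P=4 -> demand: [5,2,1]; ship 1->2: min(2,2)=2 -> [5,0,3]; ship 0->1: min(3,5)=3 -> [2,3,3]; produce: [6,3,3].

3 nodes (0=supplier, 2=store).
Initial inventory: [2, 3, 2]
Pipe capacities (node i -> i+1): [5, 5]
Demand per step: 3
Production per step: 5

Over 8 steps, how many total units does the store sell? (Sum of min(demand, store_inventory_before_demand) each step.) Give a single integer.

Step 1: sold=2 (running total=2) -> [5 2 3]
Step 2: sold=3 (running total=5) -> [5 5 2]
Step 3: sold=2 (running total=7) -> [5 5 5]
Step 4: sold=3 (running total=10) -> [5 5 7]
Step 5: sold=3 (running total=13) -> [5 5 9]
Step 6: sold=3 (running total=16) -> [5 5 11]
Step 7: sold=3 (running total=19) -> [5 5 13]
Step 8: sold=3 (running total=22) -> [5 5 15]

Answer: 22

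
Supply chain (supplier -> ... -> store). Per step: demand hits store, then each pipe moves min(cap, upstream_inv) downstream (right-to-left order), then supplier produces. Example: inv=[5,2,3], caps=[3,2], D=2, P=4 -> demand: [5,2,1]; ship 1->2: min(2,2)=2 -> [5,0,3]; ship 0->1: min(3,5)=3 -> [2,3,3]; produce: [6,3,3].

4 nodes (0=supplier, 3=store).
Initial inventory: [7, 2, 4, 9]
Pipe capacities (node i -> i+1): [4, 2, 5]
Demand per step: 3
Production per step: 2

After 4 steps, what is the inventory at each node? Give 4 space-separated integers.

Step 1: demand=3,sold=3 ship[2->3]=4 ship[1->2]=2 ship[0->1]=4 prod=2 -> inv=[5 4 2 10]
Step 2: demand=3,sold=3 ship[2->3]=2 ship[1->2]=2 ship[0->1]=4 prod=2 -> inv=[3 6 2 9]
Step 3: demand=3,sold=3 ship[2->3]=2 ship[1->2]=2 ship[0->1]=3 prod=2 -> inv=[2 7 2 8]
Step 4: demand=3,sold=3 ship[2->3]=2 ship[1->2]=2 ship[0->1]=2 prod=2 -> inv=[2 7 2 7]

2 7 2 7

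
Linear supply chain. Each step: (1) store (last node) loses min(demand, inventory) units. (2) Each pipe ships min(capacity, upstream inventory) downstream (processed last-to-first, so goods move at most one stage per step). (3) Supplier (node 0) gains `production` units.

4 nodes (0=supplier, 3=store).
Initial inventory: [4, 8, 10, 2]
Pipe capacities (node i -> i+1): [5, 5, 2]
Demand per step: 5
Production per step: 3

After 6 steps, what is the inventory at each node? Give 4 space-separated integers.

Step 1: demand=5,sold=2 ship[2->3]=2 ship[1->2]=5 ship[0->1]=4 prod=3 -> inv=[3 7 13 2]
Step 2: demand=5,sold=2 ship[2->3]=2 ship[1->2]=5 ship[0->1]=3 prod=3 -> inv=[3 5 16 2]
Step 3: demand=5,sold=2 ship[2->3]=2 ship[1->2]=5 ship[0->1]=3 prod=3 -> inv=[3 3 19 2]
Step 4: demand=5,sold=2 ship[2->3]=2 ship[1->2]=3 ship[0->1]=3 prod=3 -> inv=[3 3 20 2]
Step 5: demand=5,sold=2 ship[2->3]=2 ship[1->2]=3 ship[0->1]=3 prod=3 -> inv=[3 3 21 2]
Step 6: demand=5,sold=2 ship[2->3]=2 ship[1->2]=3 ship[0->1]=3 prod=3 -> inv=[3 3 22 2]

3 3 22 2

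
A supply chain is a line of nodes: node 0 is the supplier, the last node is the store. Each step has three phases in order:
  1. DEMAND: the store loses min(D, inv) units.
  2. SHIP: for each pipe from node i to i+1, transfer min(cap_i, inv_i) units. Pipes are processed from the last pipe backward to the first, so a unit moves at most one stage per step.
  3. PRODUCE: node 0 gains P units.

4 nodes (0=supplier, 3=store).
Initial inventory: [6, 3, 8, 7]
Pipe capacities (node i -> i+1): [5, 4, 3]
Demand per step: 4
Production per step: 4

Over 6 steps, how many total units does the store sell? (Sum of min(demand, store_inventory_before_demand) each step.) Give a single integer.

Answer: 22

Derivation:
Step 1: sold=4 (running total=4) -> [5 5 8 6]
Step 2: sold=4 (running total=8) -> [4 6 9 5]
Step 3: sold=4 (running total=12) -> [4 6 10 4]
Step 4: sold=4 (running total=16) -> [4 6 11 3]
Step 5: sold=3 (running total=19) -> [4 6 12 3]
Step 6: sold=3 (running total=22) -> [4 6 13 3]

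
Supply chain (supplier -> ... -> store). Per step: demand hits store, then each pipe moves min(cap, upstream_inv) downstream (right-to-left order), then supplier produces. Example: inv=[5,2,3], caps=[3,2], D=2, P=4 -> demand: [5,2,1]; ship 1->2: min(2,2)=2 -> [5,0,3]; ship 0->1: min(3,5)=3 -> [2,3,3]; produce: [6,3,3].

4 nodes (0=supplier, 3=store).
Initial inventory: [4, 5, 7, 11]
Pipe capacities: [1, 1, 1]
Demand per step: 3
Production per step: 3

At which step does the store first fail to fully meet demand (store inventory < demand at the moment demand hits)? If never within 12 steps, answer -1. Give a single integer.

Step 1: demand=3,sold=3 ship[2->3]=1 ship[1->2]=1 ship[0->1]=1 prod=3 -> [6 5 7 9]
Step 2: demand=3,sold=3 ship[2->3]=1 ship[1->2]=1 ship[0->1]=1 prod=3 -> [8 5 7 7]
Step 3: demand=3,sold=3 ship[2->3]=1 ship[1->2]=1 ship[0->1]=1 prod=3 -> [10 5 7 5]
Step 4: demand=3,sold=3 ship[2->3]=1 ship[1->2]=1 ship[0->1]=1 prod=3 -> [12 5 7 3]
Step 5: demand=3,sold=3 ship[2->3]=1 ship[1->2]=1 ship[0->1]=1 prod=3 -> [14 5 7 1]
Step 6: demand=3,sold=1 ship[2->3]=1 ship[1->2]=1 ship[0->1]=1 prod=3 -> [16 5 7 1]
Step 7: demand=3,sold=1 ship[2->3]=1 ship[1->2]=1 ship[0->1]=1 prod=3 -> [18 5 7 1]
Step 8: demand=3,sold=1 ship[2->3]=1 ship[1->2]=1 ship[0->1]=1 prod=3 -> [20 5 7 1]
Step 9: demand=3,sold=1 ship[2->3]=1 ship[1->2]=1 ship[0->1]=1 prod=3 -> [22 5 7 1]
Step 10: demand=3,sold=1 ship[2->3]=1 ship[1->2]=1 ship[0->1]=1 prod=3 -> [24 5 7 1]
Step 11: demand=3,sold=1 ship[2->3]=1 ship[1->2]=1 ship[0->1]=1 prod=3 -> [26 5 7 1]
Step 12: demand=3,sold=1 ship[2->3]=1 ship[1->2]=1 ship[0->1]=1 prod=3 -> [28 5 7 1]
First stockout at step 6

6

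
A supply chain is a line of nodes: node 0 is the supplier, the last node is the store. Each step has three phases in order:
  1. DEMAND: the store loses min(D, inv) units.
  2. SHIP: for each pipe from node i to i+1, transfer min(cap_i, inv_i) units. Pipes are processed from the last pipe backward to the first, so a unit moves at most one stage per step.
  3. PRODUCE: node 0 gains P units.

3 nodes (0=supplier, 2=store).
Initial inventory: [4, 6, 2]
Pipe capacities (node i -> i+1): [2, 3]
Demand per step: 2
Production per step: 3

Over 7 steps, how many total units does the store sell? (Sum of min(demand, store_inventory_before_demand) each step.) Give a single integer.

Step 1: sold=2 (running total=2) -> [5 5 3]
Step 2: sold=2 (running total=4) -> [6 4 4]
Step 3: sold=2 (running total=6) -> [7 3 5]
Step 4: sold=2 (running total=8) -> [8 2 6]
Step 5: sold=2 (running total=10) -> [9 2 6]
Step 6: sold=2 (running total=12) -> [10 2 6]
Step 7: sold=2 (running total=14) -> [11 2 6]

Answer: 14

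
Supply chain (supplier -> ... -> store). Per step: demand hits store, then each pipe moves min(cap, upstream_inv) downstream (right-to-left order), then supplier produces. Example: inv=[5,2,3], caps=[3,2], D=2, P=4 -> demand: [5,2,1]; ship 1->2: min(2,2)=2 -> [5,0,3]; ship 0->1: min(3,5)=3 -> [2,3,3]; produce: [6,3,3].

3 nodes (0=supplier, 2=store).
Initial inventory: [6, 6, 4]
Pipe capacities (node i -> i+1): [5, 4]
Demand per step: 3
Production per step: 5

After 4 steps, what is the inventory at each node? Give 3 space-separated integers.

Step 1: demand=3,sold=3 ship[1->2]=4 ship[0->1]=5 prod=5 -> inv=[6 7 5]
Step 2: demand=3,sold=3 ship[1->2]=4 ship[0->1]=5 prod=5 -> inv=[6 8 6]
Step 3: demand=3,sold=3 ship[1->2]=4 ship[0->1]=5 prod=5 -> inv=[6 9 7]
Step 4: demand=3,sold=3 ship[1->2]=4 ship[0->1]=5 prod=5 -> inv=[6 10 8]

6 10 8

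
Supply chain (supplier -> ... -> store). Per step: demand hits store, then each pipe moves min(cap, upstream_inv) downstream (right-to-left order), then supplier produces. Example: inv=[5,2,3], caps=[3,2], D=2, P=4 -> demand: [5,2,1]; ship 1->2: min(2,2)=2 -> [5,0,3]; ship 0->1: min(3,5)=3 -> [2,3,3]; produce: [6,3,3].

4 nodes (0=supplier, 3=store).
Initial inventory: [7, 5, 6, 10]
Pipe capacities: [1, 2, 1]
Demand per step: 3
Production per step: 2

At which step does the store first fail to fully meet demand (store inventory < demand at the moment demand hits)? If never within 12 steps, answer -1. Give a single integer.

Step 1: demand=3,sold=3 ship[2->3]=1 ship[1->2]=2 ship[0->1]=1 prod=2 -> [8 4 7 8]
Step 2: demand=3,sold=3 ship[2->3]=1 ship[1->2]=2 ship[0->1]=1 prod=2 -> [9 3 8 6]
Step 3: demand=3,sold=3 ship[2->3]=1 ship[1->2]=2 ship[0->1]=1 prod=2 -> [10 2 9 4]
Step 4: demand=3,sold=3 ship[2->3]=1 ship[1->2]=2 ship[0->1]=1 prod=2 -> [11 1 10 2]
Step 5: demand=3,sold=2 ship[2->3]=1 ship[1->2]=1 ship[0->1]=1 prod=2 -> [12 1 10 1]
Step 6: demand=3,sold=1 ship[2->3]=1 ship[1->2]=1 ship[0->1]=1 prod=2 -> [13 1 10 1]
Step 7: demand=3,sold=1 ship[2->3]=1 ship[1->2]=1 ship[0->1]=1 prod=2 -> [14 1 10 1]
Step 8: demand=3,sold=1 ship[2->3]=1 ship[1->2]=1 ship[0->1]=1 prod=2 -> [15 1 10 1]
Step 9: demand=3,sold=1 ship[2->3]=1 ship[1->2]=1 ship[0->1]=1 prod=2 -> [16 1 10 1]
Step 10: demand=3,sold=1 ship[2->3]=1 ship[1->2]=1 ship[0->1]=1 prod=2 -> [17 1 10 1]
Step 11: demand=3,sold=1 ship[2->3]=1 ship[1->2]=1 ship[0->1]=1 prod=2 -> [18 1 10 1]
Step 12: demand=3,sold=1 ship[2->3]=1 ship[1->2]=1 ship[0->1]=1 prod=2 -> [19 1 10 1]
First stockout at step 5

5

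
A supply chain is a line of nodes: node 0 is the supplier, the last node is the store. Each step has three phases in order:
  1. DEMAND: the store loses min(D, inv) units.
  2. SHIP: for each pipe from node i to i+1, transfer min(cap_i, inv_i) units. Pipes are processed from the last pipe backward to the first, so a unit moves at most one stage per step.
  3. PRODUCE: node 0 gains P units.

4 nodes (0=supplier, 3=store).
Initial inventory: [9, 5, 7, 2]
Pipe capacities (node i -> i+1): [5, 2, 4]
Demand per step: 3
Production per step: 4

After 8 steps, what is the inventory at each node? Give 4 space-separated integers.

Step 1: demand=3,sold=2 ship[2->3]=4 ship[1->2]=2 ship[0->1]=5 prod=4 -> inv=[8 8 5 4]
Step 2: demand=3,sold=3 ship[2->3]=4 ship[1->2]=2 ship[0->1]=5 prod=4 -> inv=[7 11 3 5]
Step 3: demand=3,sold=3 ship[2->3]=3 ship[1->2]=2 ship[0->1]=5 prod=4 -> inv=[6 14 2 5]
Step 4: demand=3,sold=3 ship[2->3]=2 ship[1->2]=2 ship[0->1]=5 prod=4 -> inv=[5 17 2 4]
Step 5: demand=3,sold=3 ship[2->3]=2 ship[1->2]=2 ship[0->1]=5 prod=4 -> inv=[4 20 2 3]
Step 6: demand=3,sold=3 ship[2->3]=2 ship[1->2]=2 ship[0->1]=4 prod=4 -> inv=[4 22 2 2]
Step 7: demand=3,sold=2 ship[2->3]=2 ship[1->2]=2 ship[0->1]=4 prod=4 -> inv=[4 24 2 2]
Step 8: demand=3,sold=2 ship[2->3]=2 ship[1->2]=2 ship[0->1]=4 prod=4 -> inv=[4 26 2 2]

4 26 2 2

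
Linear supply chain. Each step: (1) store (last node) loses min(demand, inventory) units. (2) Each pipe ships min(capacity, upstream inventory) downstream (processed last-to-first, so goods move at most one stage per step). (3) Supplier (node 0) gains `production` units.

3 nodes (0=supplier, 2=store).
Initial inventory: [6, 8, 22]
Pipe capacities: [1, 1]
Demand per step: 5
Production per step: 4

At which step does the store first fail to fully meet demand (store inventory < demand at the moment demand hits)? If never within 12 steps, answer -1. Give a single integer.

Step 1: demand=5,sold=5 ship[1->2]=1 ship[0->1]=1 prod=4 -> [9 8 18]
Step 2: demand=5,sold=5 ship[1->2]=1 ship[0->1]=1 prod=4 -> [12 8 14]
Step 3: demand=5,sold=5 ship[1->2]=1 ship[0->1]=1 prod=4 -> [15 8 10]
Step 4: demand=5,sold=5 ship[1->2]=1 ship[0->1]=1 prod=4 -> [18 8 6]
Step 5: demand=5,sold=5 ship[1->2]=1 ship[0->1]=1 prod=4 -> [21 8 2]
Step 6: demand=5,sold=2 ship[1->2]=1 ship[0->1]=1 prod=4 -> [24 8 1]
Step 7: demand=5,sold=1 ship[1->2]=1 ship[0->1]=1 prod=4 -> [27 8 1]
Step 8: demand=5,sold=1 ship[1->2]=1 ship[0->1]=1 prod=4 -> [30 8 1]
Step 9: demand=5,sold=1 ship[1->2]=1 ship[0->1]=1 prod=4 -> [33 8 1]
Step 10: demand=5,sold=1 ship[1->2]=1 ship[0->1]=1 prod=4 -> [36 8 1]
Step 11: demand=5,sold=1 ship[1->2]=1 ship[0->1]=1 prod=4 -> [39 8 1]
Step 12: demand=5,sold=1 ship[1->2]=1 ship[0->1]=1 prod=4 -> [42 8 1]
First stockout at step 6

6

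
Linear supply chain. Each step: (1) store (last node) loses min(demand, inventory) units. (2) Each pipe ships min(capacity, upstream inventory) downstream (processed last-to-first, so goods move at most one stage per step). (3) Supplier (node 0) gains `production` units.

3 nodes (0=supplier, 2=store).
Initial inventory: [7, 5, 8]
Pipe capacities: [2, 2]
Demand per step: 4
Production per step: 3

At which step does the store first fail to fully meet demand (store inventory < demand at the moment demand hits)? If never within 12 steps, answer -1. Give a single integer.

Step 1: demand=4,sold=4 ship[1->2]=2 ship[0->1]=2 prod=3 -> [8 5 6]
Step 2: demand=4,sold=4 ship[1->2]=2 ship[0->1]=2 prod=3 -> [9 5 4]
Step 3: demand=4,sold=4 ship[1->2]=2 ship[0->1]=2 prod=3 -> [10 5 2]
Step 4: demand=4,sold=2 ship[1->2]=2 ship[0->1]=2 prod=3 -> [11 5 2]
Step 5: demand=4,sold=2 ship[1->2]=2 ship[0->1]=2 prod=3 -> [12 5 2]
Step 6: demand=4,sold=2 ship[1->2]=2 ship[0->1]=2 prod=3 -> [13 5 2]
Step 7: demand=4,sold=2 ship[1->2]=2 ship[0->1]=2 prod=3 -> [14 5 2]
Step 8: demand=4,sold=2 ship[1->2]=2 ship[0->1]=2 prod=3 -> [15 5 2]
Step 9: demand=4,sold=2 ship[1->2]=2 ship[0->1]=2 prod=3 -> [16 5 2]
Step 10: demand=4,sold=2 ship[1->2]=2 ship[0->1]=2 prod=3 -> [17 5 2]
Step 11: demand=4,sold=2 ship[1->2]=2 ship[0->1]=2 prod=3 -> [18 5 2]
Step 12: demand=4,sold=2 ship[1->2]=2 ship[0->1]=2 prod=3 -> [19 5 2]
First stockout at step 4

4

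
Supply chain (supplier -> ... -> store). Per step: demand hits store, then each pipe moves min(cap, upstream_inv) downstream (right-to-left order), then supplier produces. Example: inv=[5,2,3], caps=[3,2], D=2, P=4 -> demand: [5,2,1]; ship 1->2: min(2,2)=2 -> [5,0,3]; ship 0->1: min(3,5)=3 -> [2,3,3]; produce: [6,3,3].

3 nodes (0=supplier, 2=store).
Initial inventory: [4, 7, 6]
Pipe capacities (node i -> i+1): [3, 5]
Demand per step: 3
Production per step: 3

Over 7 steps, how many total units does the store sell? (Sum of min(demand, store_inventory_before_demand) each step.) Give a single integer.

Answer: 21

Derivation:
Step 1: sold=3 (running total=3) -> [4 5 8]
Step 2: sold=3 (running total=6) -> [4 3 10]
Step 3: sold=3 (running total=9) -> [4 3 10]
Step 4: sold=3 (running total=12) -> [4 3 10]
Step 5: sold=3 (running total=15) -> [4 3 10]
Step 6: sold=3 (running total=18) -> [4 3 10]
Step 7: sold=3 (running total=21) -> [4 3 10]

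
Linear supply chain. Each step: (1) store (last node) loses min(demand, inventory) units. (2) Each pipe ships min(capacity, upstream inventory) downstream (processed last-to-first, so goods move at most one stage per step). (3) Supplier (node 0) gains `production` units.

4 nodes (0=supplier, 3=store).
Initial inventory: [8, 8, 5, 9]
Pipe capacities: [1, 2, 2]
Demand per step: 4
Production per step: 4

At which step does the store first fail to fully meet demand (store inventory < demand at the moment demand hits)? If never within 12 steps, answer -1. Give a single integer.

Step 1: demand=4,sold=4 ship[2->3]=2 ship[1->2]=2 ship[0->1]=1 prod=4 -> [11 7 5 7]
Step 2: demand=4,sold=4 ship[2->3]=2 ship[1->2]=2 ship[0->1]=1 prod=4 -> [14 6 5 5]
Step 3: demand=4,sold=4 ship[2->3]=2 ship[1->2]=2 ship[0->1]=1 prod=4 -> [17 5 5 3]
Step 4: demand=4,sold=3 ship[2->3]=2 ship[1->2]=2 ship[0->1]=1 prod=4 -> [20 4 5 2]
Step 5: demand=4,sold=2 ship[2->3]=2 ship[1->2]=2 ship[0->1]=1 prod=4 -> [23 3 5 2]
Step 6: demand=4,sold=2 ship[2->3]=2 ship[1->2]=2 ship[0->1]=1 prod=4 -> [26 2 5 2]
Step 7: demand=4,sold=2 ship[2->3]=2 ship[1->2]=2 ship[0->1]=1 prod=4 -> [29 1 5 2]
Step 8: demand=4,sold=2 ship[2->3]=2 ship[1->2]=1 ship[0->1]=1 prod=4 -> [32 1 4 2]
Step 9: demand=4,sold=2 ship[2->3]=2 ship[1->2]=1 ship[0->1]=1 prod=4 -> [35 1 3 2]
Step 10: demand=4,sold=2 ship[2->3]=2 ship[1->2]=1 ship[0->1]=1 prod=4 -> [38 1 2 2]
Step 11: demand=4,sold=2 ship[2->3]=2 ship[1->2]=1 ship[0->1]=1 prod=4 -> [41 1 1 2]
Step 12: demand=4,sold=2 ship[2->3]=1 ship[1->2]=1 ship[0->1]=1 prod=4 -> [44 1 1 1]
First stockout at step 4

4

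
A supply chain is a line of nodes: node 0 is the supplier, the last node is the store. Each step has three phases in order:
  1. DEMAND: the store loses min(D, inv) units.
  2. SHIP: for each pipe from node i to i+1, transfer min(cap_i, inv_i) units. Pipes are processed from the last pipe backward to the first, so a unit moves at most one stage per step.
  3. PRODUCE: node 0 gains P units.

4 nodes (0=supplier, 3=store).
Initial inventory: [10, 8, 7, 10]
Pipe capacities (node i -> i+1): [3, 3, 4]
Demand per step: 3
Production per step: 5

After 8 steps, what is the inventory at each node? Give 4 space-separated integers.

Step 1: demand=3,sold=3 ship[2->3]=4 ship[1->2]=3 ship[0->1]=3 prod=5 -> inv=[12 8 6 11]
Step 2: demand=3,sold=3 ship[2->3]=4 ship[1->2]=3 ship[0->1]=3 prod=5 -> inv=[14 8 5 12]
Step 3: demand=3,sold=3 ship[2->3]=4 ship[1->2]=3 ship[0->1]=3 prod=5 -> inv=[16 8 4 13]
Step 4: demand=3,sold=3 ship[2->3]=4 ship[1->2]=3 ship[0->1]=3 prod=5 -> inv=[18 8 3 14]
Step 5: demand=3,sold=3 ship[2->3]=3 ship[1->2]=3 ship[0->1]=3 prod=5 -> inv=[20 8 3 14]
Step 6: demand=3,sold=3 ship[2->3]=3 ship[1->2]=3 ship[0->1]=3 prod=5 -> inv=[22 8 3 14]
Step 7: demand=3,sold=3 ship[2->3]=3 ship[1->2]=3 ship[0->1]=3 prod=5 -> inv=[24 8 3 14]
Step 8: demand=3,sold=3 ship[2->3]=3 ship[1->2]=3 ship[0->1]=3 prod=5 -> inv=[26 8 3 14]

26 8 3 14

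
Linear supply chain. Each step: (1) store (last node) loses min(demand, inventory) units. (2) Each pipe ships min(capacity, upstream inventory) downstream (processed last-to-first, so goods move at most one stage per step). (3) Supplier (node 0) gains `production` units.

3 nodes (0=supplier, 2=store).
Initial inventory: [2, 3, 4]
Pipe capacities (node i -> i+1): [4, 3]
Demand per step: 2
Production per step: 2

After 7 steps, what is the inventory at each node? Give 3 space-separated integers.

Step 1: demand=2,sold=2 ship[1->2]=3 ship[0->1]=2 prod=2 -> inv=[2 2 5]
Step 2: demand=2,sold=2 ship[1->2]=2 ship[0->1]=2 prod=2 -> inv=[2 2 5]
Step 3: demand=2,sold=2 ship[1->2]=2 ship[0->1]=2 prod=2 -> inv=[2 2 5]
Step 4: demand=2,sold=2 ship[1->2]=2 ship[0->1]=2 prod=2 -> inv=[2 2 5]
Step 5: demand=2,sold=2 ship[1->2]=2 ship[0->1]=2 prod=2 -> inv=[2 2 5]
Step 6: demand=2,sold=2 ship[1->2]=2 ship[0->1]=2 prod=2 -> inv=[2 2 5]
Step 7: demand=2,sold=2 ship[1->2]=2 ship[0->1]=2 prod=2 -> inv=[2 2 5]

2 2 5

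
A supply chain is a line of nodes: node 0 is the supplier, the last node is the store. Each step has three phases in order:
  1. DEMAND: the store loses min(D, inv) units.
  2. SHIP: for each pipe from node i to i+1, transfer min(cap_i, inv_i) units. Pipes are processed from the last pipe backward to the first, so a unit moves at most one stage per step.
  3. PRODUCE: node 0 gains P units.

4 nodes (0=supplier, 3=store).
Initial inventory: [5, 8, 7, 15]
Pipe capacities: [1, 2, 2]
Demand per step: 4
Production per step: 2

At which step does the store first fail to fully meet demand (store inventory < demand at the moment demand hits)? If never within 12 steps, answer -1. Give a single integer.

Step 1: demand=4,sold=4 ship[2->3]=2 ship[1->2]=2 ship[0->1]=1 prod=2 -> [6 7 7 13]
Step 2: demand=4,sold=4 ship[2->3]=2 ship[1->2]=2 ship[0->1]=1 prod=2 -> [7 6 7 11]
Step 3: demand=4,sold=4 ship[2->3]=2 ship[1->2]=2 ship[0->1]=1 prod=2 -> [8 5 7 9]
Step 4: demand=4,sold=4 ship[2->3]=2 ship[1->2]=2 ship[0->1]=1 prod=2 -> [9 4 7 7]
Step 5: demand=4,sold=4 ship[2->3]=2 ship[1->2]=2 ship[0->1]=1 prod=2 -> [10 3 7 5]
Step 6: demand=4,sold=4 ship[2->3]=2 ship[1->2]=2 ship[0->1]=1 prod=2 -> [11 2 7 3]
Step 7: demand=4,sold=3 ship[2->3]=2 ship[1->2]=2 ship[0->1]=1 prod=2 -> [12 1 7 2]
Step 8: demand=4,sold=2 ship[2->3]=2 ship[1->2]=1 ship[0->1]=1 prod=2 -> [13 1 6 2]
Step 9: demand=4,sold=2 ship[2->3]=2 ship[1->2]=1 ship[0->1]=1 prod=2 -> [14 1 5 2]
Step 10: demand=4,sold=2 ship[2->3]=2 ship[1->2]=1 ship[0->1]=1 prod=2 -> [15 1 4 2]
Step 11: demand=4,sold=2 ship[2->3]=2 ship[1->2]=1 ship[0->1]=1 prod=2 -> [16 1 3 2]
Step 12: demand=4,sold=2 ship[2->3]=2 ship[1->2]=1 ship[0->1]=1 prod=2 -> [17 1 2 2]
First stockout at step 7

7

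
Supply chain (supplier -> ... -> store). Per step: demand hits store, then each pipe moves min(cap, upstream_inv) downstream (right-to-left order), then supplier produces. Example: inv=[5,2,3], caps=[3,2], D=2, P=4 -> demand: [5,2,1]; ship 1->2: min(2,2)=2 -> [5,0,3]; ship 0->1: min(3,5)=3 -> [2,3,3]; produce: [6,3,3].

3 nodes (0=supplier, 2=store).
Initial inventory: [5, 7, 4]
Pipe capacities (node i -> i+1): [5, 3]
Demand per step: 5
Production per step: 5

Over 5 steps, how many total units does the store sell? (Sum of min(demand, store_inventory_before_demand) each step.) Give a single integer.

Step 1: sold=4 (running total=4) -> [5 9 3]
Step 2: sold=3 (running total=7) -> [5 11 3]
Step 3: sold=3 (running total=10) -> [5 13 3]
Step 4: sold=3 (running total=13) -> [5 15 3]
Step 5: sold=3 (running total=16) -> [5 17 3]

Answer: 16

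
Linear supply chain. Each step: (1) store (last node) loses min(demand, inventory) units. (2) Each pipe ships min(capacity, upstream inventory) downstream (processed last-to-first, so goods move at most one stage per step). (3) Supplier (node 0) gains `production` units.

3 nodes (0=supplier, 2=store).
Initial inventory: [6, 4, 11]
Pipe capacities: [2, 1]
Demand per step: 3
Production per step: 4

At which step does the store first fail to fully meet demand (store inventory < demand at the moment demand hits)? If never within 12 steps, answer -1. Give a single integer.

Step 1: demand=3,sold=3 ship[1->2]=1 ship[0->1]=2 prod=4 -> [8 5 9]
Step 2: demand=3,sold=3 ship[1->2]=1 ship[0->1]=2 prod=4 -> [10 6 7]
Step 3: demand=3,sold=3 ship[1->2]=1 ship[0->1]=2 prod=4 -> [12 7 5]
Step 4: demand=3,sold=3 ship[1->2]=1 ship[0->1]=2 prod=4 -> [14 8 3]
Step 5: demand=3,sold=3 ship[1->2]=1 ship[0->1]=2 prod=4 -> [16 9 1]
Step 6: demand=3,sold=1 ship[1->2]=1 ship[0->1]=2 prod=4 -> [18 10 1]
Step 7: demand=3,sold=1 ship[1->2]=1 ship[0->1]=2 prod=4 -> [20 11 1]
Step 8: demand=3,sold=1 ship[1->2]=1 ship[0->1]=2 prod=4 -> [22 12 1]
Step 9: demand=3,sold=1 ship[1->2]=1 ship[0->1]=2 prod=4 -> [24 13 1]
Step 10: demand=3,sold=1 ship[1->2]=1 ship[0->1]=2 prod=4 -> [26 14 1]
Step 11: demand=3,sold=1 ship[1->2]=1 ship[0->1]=2 prod=4 -> [28 15 1]
Step 12: demand=3,sold=1 ship[1->2]=1 ship[0->1]=2 prod=4 -> [30 16 1]
First stockout at step 6

6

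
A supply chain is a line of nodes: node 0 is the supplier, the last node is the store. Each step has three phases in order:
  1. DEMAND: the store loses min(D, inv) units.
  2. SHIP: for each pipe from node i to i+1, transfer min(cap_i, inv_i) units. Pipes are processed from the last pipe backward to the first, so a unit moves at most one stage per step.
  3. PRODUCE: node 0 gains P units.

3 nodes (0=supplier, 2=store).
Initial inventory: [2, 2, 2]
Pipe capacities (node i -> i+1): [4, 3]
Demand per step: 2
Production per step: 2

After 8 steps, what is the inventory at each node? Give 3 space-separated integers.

Step 1: demand=2,sold=2 ship[1->2]=2 ship[0->1]=2 prod=2 -> inv=[2 2 2]
Step 2: demand=2,sold=2 ship[1->2]=2 ship[0->1]=2 prod=2 -> inv=[2 2 2]
Step 3: demand=2,sold=2 ship[1->2]=2 ship[0->1]=2 prod=2 -> inv=[2 2 2]
Step 4: demand=2,sold=2 ship[1->2]=2 ship[0->1]=2 prod=2 -> inv=[2 2 2]
Step 5: demand=2,sold=2 ship[1->2]=2 ship[0->1]=2 prod=2 -> inv=[2 2 2]
Step 6: demand=2,sold=2 ship[1->2]=2 ship[0->1]=2 prod=2 -> inv=[2 2 2]
Step 7: demand=2,sold=2 ship[1->2]=2 ship[0->1]=2 prod=2 -> inv=[2 2 2]
Step 8: demand=2,sold=2 ship[1->2]=2 ship[0->1]=2 prod=2 -> inv=[2 2 2]

2 2 2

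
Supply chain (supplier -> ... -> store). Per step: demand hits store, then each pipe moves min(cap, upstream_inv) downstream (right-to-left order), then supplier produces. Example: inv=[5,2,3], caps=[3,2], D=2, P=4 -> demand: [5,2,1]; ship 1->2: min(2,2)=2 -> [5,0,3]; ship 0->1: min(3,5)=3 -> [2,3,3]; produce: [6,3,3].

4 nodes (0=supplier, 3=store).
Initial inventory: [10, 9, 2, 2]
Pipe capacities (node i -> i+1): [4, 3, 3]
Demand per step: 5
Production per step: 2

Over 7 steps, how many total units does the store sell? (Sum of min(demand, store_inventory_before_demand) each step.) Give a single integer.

Answer: 19

Derivation:
Step 1: sold=2 (running total=2) -> [8 10 3 2]
Step 2: sold=2 (running total=4) -> [6 11 3 3]
Step 3: sold=3 (running total=7) -> [4 12 3 3]
Step 4: sold=3 (running total=10) -> [2 13 3 3]
Step 5: sold=3 (running total=13) -> [2 12 3 3]
Step 6: sold=3 (running total=16) -> [2 11 3 3]
Step 7: sold=3 (running total=19) -> [2 10 3 3]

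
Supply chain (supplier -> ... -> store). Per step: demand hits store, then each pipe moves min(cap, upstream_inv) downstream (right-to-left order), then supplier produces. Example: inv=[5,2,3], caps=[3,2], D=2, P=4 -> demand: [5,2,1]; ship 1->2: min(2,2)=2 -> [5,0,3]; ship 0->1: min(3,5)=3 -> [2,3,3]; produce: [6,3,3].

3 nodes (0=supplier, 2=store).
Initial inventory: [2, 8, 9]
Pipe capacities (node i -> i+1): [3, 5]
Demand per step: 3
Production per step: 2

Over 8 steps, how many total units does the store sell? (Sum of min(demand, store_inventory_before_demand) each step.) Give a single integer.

Answer: 24

Derivation:
Step 1: sold=3 (running total=3) -> [2 5 11]
Step 2: sold=3 (running total=6) -> [2 2 13]
Step 3: sold=3 (running total=9) -> [2 2 12]
Step 4: sold=3 (running total=12) -> [2 2 11]
Step 5: sold=3 (running total=15) -> [2 2 10]
Step 6: sold=3 (running total=18) -> [2 2 9]
Step 7: sold=3 (running total=21) -> [2 2 8]
Step 8: sold=3 (running total=24) -> [2 2 7]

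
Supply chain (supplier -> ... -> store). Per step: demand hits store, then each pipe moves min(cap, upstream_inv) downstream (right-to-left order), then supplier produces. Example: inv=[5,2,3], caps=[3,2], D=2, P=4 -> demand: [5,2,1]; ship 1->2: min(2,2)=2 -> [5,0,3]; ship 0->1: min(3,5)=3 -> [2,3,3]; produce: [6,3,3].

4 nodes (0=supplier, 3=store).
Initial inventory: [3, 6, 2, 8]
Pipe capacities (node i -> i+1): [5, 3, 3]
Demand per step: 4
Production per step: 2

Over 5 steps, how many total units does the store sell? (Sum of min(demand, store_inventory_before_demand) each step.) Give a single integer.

Answer: 19

Derivation:
Step 1: sold=4 (running total=4) -> [2 6 3 6]
Step 2: sold=4 (running total=8) -> [2 5 3 5]
Step 3: sold=4 (running total=12) -> [2 4 3 4]
Step 4: sold=4 (running total=16) -> [2 3 3 3]
Step 5: sold=3 (running total=19) -> [2 2 3 3]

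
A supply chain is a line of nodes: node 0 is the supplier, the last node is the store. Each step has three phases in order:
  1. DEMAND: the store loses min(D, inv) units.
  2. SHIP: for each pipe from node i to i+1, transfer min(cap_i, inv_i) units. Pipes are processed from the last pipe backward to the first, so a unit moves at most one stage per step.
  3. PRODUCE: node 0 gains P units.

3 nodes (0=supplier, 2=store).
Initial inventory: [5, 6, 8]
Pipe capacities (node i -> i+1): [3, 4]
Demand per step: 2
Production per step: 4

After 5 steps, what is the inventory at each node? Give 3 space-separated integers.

Step 1: demand=2,sold=2 ship[1->2]=4 ship[0->1]=3 prod=4 -> inv=[6 5 10]
Step 2: demand=2,sold=2 ship[1->2]=4 ship[0->1]=3 prod=4 -> inv=[7 4 12]
Step 3: demand=2,sold=2 ship[1->2]=4 ship[0->1]=3 prod=4 -> inv=[8 3 14]
Step 4: demand=2,sold=2 ship[1->2]=3 ship[0->1]=3 prod=4 -> inv=[9 3 15]
Step 5: demand=2,sold=2 ship[1->2]=3 ship[0->1]=3 prod=4 -> inv=[10 3 16]

10 3 16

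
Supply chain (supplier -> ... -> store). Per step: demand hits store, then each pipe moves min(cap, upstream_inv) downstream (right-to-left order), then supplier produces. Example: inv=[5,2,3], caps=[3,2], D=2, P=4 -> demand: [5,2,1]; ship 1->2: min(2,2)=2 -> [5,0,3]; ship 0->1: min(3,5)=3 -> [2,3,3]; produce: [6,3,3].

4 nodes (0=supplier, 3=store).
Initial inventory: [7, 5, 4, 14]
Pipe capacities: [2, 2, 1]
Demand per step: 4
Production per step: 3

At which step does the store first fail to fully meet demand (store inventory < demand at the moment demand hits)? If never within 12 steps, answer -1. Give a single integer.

Step 1: demand=4,sold=4 ship[2->3]=1 ship[1->2]=2 ship[0->1]=2 prod=3 -> [8 5 5 11]
Step 2: demand=4,sold=4 ship[2->3]=1 ship[1->2]=2 ship[0->1]=2 prod=3 -> [9 5 6 8]
Step 3: demand=4,sold=4 ship[2->3]=1 ship[1->2]=2 ship[0->1]=2 prod=3 -> [10 5 7 5]
Step 4: demand=4,sold=4 ship[2->3]=1 ship[1->2]=2 ship[0->1]=2 prod=3 -> [11 5 8 2]
Step 5: demand=4,sold=2 ship[2->3]=1 ship[1->2]=2 ship[0->1]=2 prod=3 -> [12 5 9 1]
Step 6: demand=4,sold=1 ship[2->3]=1 ship[1->2]=2 ship[0->1]=2 prod=3 -> [13 5 10 1]
Step 7: demand=4,sold=1 ship[2->3]=1 ship[1->2]=2 ship[0->1]=2 prod=3 -> [14 5 11 1]
Step 8: demand=4,sold=1 ship[2->3]=1 ship[1->2]=2 ship[0->1]=2 prod=3 -> [15 5 12 1]
Step 9: demand=4,sold=1 ship[2->3]=1 ship[1->2]=2 ship[0->1]=2 prod=3 -> [16 5 13 1]
Step 10: demand=4,sold=1 ship[2->3]=1 ship[1->2]=2 ship[0->1]=2 prod=3 -> [17 5 14 1]
Step 11: demand=4,sold=1 ship[2->3]=1 ship[1->2]=2 ship[0->1]=2 prod=3 -> [18 5 15 1]
Step 12: demand=4,sold=1 ship[2->3]=1 ship[1->2]=2 ship[0->1]=2 prod=3 -> [19 5 16 1]
First stockout at step 5

5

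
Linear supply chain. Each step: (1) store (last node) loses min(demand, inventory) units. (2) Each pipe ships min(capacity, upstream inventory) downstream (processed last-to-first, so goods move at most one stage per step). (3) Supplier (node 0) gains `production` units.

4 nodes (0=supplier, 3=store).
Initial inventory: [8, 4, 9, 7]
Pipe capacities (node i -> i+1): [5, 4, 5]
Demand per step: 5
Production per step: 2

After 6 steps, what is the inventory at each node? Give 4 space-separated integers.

Step 1: demand=5,sold=5 ship[2->3]=5 ship[1->2]=4 ship[0->1]=5 prod=2 -> inv=[5 5 8 7]
Step 2: demand=5,sold=5 ship[2->3]=5 ship[1->2]=4 ship[0->1]=5 prod=2 -> inv=[2 6 7 7]
Step 3: demand=5,sold=5 ship[2->3]=5 ship[1->2]=4 ship[0->1]=2 prod=2 -> inv=[2 4 6 7]
Step 4: demand=5,sold=5 ship[2->3]=5 ship[1->2]=4 ship[0->1]=2 prod=2 -> inv=[2 2 5 7]
Step 5: demand=5,sold=5 ship[2->3]=5 ship[1->2]=2 ship[0->1]=2 prod=2 -> inv=[2 2 2 7]
Step 6: demand=5,sold=5 ship[2->3]=2 ship[1->2]=2 ship[0->1]=2 prod=2 -> inv=[2 2 2 4]

2 2 2 4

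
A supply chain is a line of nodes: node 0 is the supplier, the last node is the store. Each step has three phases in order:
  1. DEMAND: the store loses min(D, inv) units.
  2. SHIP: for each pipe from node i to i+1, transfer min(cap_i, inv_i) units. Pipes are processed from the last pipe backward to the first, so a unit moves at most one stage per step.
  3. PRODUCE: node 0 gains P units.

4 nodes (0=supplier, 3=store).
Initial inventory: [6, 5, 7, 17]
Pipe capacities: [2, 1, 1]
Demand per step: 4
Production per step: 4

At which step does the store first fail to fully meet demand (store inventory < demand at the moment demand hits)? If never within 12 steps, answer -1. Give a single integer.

Step 1: demand=4,sold=4 ship[2->3]=1 ship[1->2]=1 ship[0->1]=2 prod=4 -> [8 6 7 14]
Step 2: demand=4,sold=4 ship[2->3]=1 ship[1->2]=1 ship[0->1]=2 prod=4 -> [10 7 7 11]
Step 3: demand=4,sold=4 ship[2->3]=1 ship[1->2]=1 ship[0->1]=2 prod=4 -> [12 8 7 8]
Step 4: demand=4,sold=4 ship[2->3]=1 ship[1->2]=1 ship[0->1]=2 prod=4 -> [14 9 7 5]
Step 5: demand=4,sold=4 ship[2->3]=1 ship[1->2]=1 ship[0->1]=2 prod=4 -> [16 10 7 2]
Step 6: demand=4,sold=2 ship[2->3]=1 ship[1->2]=1 ship[0->1]=2 prod=4 -> [18 11 7 1]
Step 7: demand=4,sold=1 ship[2->3]=1 ship[1->2]=1 ship[0->1]=2 prod=4 -> [20 12 7 1]
Step 8: demand=4,sold=1 ship[2->3]=1 ship[1->2]=1 ship[0->1]=2 prod=4 -> [22 13 7 1]
Step 9: demand=4,sold=1 ship[2->3]=1 ship[1->2]=1 ship[0->1]=2 prod=4 -> [24 14 7 1]
Step 10: demand=4,sold=1 ship[2->3]=1 ship[1->2]=1 ship[0->1]=2 prod=4 -> [26 15 7 1]
Step 11: demand=4,sold=1 ship[2->3]=1 ship[1->2]=1 ship[0->1]=2 prod=4 -> [28 16 7 1]
Step 12: demand=4,sold=1 ship[2->3]=1 ship[1->2]=1 ship[0->1]=2 prod=4 -> [30 17 7 1]
First stockout at step 6

6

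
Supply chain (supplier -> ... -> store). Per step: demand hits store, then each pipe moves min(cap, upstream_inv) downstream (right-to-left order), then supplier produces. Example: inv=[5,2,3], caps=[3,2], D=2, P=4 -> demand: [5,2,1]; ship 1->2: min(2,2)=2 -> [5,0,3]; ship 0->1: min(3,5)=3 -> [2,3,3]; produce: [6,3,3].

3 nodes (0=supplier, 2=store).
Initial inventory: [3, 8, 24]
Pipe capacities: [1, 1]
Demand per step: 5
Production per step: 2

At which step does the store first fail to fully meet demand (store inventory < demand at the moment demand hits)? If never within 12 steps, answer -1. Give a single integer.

Step 1: demand=5,sold=5 ship[1->2]=1 ship[0->1]=1 prod=2 -> [4 8 20]
Step 2: demand=5,sold=5 ship[1->2]=1 ship[0->1]=1 prod=2 -> [5 8 16]
Step 3: demand=5,sold=5 ship[1->2]=1 ship[0->1]=1 prod=2 -> [6 8 12]
Step 4: demand=5,sold=5 ship[1->2]=1 ship[0->1]=1 prod=2 -> [7 8 8]
Step 5: demand=5,sold=5 ship[1->2]=1 ship[0->1]=1 prod=2 -> [8 8 4]
Step 6: demand=5,sold=4 ship[1->2]=1 ship[0->1]=1 prod=2 -> [9 8 1]
Step 7: demand=5,sold=1 ship[1->2]=1 ship[0->1]=1 prod=2 -> [10 8 1]
Step 8: demand=5,sold=1 ship[1->2]=1 ship[0->1]=1 prod=2 -> [11 8 1]
Step 9: demand=5,sold=1 ship[1->2]=1 ship[0->1]=1 prod=2 -> [12 8 1]
Step 10: demand=5,sold=1 ship[1->2]=1 ship[0->1]=1 prod=2 -> [13 8 1]
Step 11: demand=5,sold=1 ship[1->2]=1 ship[0->1]=1 prod=2 -> [14 8 1]
Step 12: demand=5,sold=1 ship[1->2]=1 ship[0->1]=1 prod=2 -> [15 8 1]
First stockout at step 6

6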